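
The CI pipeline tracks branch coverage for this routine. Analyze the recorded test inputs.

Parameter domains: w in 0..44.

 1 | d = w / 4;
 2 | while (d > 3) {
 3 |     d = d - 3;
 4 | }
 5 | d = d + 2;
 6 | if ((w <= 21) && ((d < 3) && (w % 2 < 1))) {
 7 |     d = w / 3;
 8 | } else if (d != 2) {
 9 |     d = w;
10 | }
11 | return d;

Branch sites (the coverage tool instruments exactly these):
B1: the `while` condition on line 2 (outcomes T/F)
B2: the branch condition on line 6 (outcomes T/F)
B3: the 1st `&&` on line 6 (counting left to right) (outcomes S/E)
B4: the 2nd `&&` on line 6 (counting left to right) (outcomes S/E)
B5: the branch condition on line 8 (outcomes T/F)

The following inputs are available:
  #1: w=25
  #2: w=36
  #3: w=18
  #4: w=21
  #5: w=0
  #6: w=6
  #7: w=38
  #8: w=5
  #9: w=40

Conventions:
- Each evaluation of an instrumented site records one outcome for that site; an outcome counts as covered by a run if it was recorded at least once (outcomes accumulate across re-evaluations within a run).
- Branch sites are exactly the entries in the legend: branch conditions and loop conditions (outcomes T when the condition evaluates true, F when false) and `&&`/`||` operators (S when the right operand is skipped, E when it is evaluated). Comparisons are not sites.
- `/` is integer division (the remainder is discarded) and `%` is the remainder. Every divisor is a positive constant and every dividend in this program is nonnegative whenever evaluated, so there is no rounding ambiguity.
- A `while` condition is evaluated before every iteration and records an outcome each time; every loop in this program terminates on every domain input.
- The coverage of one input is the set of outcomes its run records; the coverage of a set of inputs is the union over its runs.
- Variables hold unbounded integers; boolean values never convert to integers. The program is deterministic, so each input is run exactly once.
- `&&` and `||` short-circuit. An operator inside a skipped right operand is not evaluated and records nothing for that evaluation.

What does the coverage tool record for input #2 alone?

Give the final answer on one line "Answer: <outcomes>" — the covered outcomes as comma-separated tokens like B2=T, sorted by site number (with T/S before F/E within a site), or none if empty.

Running input #2 (w=36), event by event:
  B1->T, B1->T, B1->F, B3->S, B2->F, B5->T
collecting distinct outcomes: B1=T, B1=F, B2=F, B3=S, B5=T

Answer: B1=T, B1=F, B2=F, B3=S, B5=T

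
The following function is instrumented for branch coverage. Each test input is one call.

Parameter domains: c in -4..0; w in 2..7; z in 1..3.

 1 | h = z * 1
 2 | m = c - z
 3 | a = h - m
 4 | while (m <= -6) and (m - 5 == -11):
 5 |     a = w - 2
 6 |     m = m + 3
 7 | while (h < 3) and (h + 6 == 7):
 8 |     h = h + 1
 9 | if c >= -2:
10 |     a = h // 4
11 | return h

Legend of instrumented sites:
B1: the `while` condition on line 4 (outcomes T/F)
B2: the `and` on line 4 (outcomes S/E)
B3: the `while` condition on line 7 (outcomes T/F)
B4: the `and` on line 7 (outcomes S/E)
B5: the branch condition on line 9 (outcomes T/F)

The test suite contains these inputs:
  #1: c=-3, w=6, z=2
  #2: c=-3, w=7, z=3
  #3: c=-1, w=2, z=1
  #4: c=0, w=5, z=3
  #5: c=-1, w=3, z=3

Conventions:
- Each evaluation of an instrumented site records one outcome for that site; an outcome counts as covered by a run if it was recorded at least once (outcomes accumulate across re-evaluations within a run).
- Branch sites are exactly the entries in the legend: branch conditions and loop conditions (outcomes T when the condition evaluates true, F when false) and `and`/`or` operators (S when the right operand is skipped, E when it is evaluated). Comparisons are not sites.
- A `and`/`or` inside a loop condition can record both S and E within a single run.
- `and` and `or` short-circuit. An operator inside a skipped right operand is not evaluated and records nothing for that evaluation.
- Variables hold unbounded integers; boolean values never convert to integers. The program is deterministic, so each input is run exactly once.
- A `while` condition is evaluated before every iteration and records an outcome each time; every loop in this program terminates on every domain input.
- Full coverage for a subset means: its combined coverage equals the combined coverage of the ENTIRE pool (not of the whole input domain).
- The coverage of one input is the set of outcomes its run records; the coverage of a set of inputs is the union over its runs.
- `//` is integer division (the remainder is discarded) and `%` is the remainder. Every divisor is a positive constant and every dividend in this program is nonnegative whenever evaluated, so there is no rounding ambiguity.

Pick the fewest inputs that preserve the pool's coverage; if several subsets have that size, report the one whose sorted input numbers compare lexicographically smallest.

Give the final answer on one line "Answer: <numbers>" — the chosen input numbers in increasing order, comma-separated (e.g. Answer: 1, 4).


input #1, c=-3, w=6, z=2: outcomes B1=F, B2=S, B3=F, B4=E, B5=F
input #2, c=-3, w=7, z=3: outcomes B1=T, B1=F, B2=S, B2=E, B3=F, B4=S, B5=F
input #3, c=-1, w=2, z=1: outcomes B1=F, B2=S, B3=T, B3=F, B4=E, B5=T
input #4, c=0, w=5, z=3: outcomes B1=F, B2=S, B3=F, B4=S, B5=T
input #5, c=-1, w=3, z=3: outcomes B1=F, B2=S, B3=F, B4=S, B5=T
pool-wide coverage (10 outcomes): B1=T, B1=F, B2=S, B2=E, B3=T, B3=F, B4=S, B4=E, B5=T, B5=F
every size-1 subset falls short of the 10 outcomes (best: 7/10)
inputs {2, 3} (size 2) cover everything; no size-2 subset with a lexicographically smaller index list covers all 10
Answer: 2, 3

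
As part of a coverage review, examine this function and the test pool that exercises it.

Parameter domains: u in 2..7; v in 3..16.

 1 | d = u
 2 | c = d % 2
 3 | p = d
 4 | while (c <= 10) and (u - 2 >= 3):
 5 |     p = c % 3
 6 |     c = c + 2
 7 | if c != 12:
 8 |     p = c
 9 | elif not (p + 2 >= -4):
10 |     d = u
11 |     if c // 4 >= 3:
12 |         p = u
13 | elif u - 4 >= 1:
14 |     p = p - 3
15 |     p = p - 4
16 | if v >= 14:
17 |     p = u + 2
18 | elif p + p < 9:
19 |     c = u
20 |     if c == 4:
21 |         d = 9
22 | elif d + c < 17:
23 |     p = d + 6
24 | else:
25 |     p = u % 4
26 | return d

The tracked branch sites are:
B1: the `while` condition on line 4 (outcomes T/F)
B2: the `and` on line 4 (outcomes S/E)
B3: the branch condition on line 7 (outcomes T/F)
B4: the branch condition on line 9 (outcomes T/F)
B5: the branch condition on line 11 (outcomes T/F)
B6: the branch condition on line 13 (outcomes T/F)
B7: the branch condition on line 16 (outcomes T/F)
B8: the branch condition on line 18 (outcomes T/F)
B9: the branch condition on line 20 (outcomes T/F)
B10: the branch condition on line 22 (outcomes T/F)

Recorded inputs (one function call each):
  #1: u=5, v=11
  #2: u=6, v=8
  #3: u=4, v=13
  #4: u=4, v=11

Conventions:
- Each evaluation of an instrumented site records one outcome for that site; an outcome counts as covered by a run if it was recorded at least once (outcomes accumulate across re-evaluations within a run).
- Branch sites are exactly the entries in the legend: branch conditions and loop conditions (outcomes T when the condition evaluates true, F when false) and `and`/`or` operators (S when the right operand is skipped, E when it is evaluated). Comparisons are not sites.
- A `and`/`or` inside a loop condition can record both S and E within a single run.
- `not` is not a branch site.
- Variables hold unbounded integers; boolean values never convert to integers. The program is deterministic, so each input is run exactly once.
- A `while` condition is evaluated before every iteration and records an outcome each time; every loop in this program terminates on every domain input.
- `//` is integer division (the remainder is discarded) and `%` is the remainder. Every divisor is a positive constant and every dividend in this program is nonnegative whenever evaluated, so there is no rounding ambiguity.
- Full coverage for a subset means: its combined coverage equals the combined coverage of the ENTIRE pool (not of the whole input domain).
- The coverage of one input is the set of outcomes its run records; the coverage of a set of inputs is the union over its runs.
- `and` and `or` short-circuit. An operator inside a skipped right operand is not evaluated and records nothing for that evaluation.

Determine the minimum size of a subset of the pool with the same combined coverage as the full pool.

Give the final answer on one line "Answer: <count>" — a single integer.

input #1 (u=5, v=11): events B2->E, B1->T, B2->E, B1->T, B2->E, B1->T, B2->E, B1->T, B2->E, B1->T, B2->S, B1->F, B3->T, B7->F, ...; covers B1=T, B1=F, B2=S, B2=E, B3=T, B7=F, B8=F, B10=T
input #2 (u=6, v=8): events B2->E, B1->T, B2->E, B1->T, B2->E, B1->T, B2->E, B1->T, B2->E, B1->T, B2->E, B1->T, B2->S, B1->F, ...; covers B1=T, B1=F, B2=S, B2=E, B3=F, B4=F, B6=T, B7=F, B8=T, B9=F
input #3 (u=4, v=13): events B2->E, B1->F, B3->T, B7->F, B8->T, B9->T; covers B1=F, B2=E, B3=T, B7=F, B8=T, B9=T
input #4 (u=4, v=11): events B2->E, B1->F, B3->T, B7->F, B8->T, B9->T; covers B1=F, B2=E, B3=T, B7=F, B8=T, B9=T
union over all inputs: B1=T, B1=F, B2=S, B2=E, B3=T, B3=F, B4=F, B6=T, B7=F, B8=T, B8=F, B9=T, B9=F, B10=T (14 outcomes)
no size-1 subset reaches all 14 outcomes (best union: 10/14)
no size-2 subset reaches all 14 outcomes (best union: 13/14)
the canonical winner is {1, 2, 3}: size 3, full 14-outcome coverage, earliest index list among size-3 covers

Answer: 3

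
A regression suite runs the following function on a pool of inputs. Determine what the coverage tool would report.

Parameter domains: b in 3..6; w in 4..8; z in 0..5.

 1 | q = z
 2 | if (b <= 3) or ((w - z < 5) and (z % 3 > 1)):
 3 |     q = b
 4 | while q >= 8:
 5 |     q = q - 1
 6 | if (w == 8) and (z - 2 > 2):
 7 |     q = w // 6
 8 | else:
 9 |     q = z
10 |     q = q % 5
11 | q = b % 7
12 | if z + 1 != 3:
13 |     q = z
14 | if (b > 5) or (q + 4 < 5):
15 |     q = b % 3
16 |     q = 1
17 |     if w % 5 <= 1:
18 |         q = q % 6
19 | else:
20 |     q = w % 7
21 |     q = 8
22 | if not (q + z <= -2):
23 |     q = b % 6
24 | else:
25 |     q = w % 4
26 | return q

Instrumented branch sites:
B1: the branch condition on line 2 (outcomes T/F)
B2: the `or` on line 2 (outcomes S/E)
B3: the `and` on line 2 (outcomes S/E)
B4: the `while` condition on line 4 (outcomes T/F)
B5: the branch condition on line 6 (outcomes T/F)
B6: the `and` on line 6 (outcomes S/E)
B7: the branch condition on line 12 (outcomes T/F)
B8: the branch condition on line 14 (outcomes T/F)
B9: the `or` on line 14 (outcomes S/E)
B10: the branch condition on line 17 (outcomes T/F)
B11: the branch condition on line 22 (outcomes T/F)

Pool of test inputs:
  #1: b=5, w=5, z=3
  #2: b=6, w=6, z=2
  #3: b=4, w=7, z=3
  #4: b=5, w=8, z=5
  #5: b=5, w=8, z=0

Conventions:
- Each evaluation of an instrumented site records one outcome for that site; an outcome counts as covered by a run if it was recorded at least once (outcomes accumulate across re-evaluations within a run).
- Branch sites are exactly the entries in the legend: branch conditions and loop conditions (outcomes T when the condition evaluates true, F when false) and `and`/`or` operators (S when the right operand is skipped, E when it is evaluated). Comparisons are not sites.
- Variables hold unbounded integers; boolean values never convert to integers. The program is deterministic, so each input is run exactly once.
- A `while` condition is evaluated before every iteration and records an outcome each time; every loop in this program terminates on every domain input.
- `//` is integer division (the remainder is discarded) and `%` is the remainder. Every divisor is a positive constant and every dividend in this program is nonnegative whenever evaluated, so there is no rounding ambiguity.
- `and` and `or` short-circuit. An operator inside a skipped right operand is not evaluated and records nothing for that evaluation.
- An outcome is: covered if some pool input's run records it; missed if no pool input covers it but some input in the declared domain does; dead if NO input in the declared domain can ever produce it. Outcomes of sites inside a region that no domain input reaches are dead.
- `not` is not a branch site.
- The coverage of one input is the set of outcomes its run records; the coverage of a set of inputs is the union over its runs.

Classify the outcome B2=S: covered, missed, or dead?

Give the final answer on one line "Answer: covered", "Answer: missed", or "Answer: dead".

no pool input records B2=S
but domain input (b=3, w=4, z=0) does record it -> reachable, so missed

Answer: missed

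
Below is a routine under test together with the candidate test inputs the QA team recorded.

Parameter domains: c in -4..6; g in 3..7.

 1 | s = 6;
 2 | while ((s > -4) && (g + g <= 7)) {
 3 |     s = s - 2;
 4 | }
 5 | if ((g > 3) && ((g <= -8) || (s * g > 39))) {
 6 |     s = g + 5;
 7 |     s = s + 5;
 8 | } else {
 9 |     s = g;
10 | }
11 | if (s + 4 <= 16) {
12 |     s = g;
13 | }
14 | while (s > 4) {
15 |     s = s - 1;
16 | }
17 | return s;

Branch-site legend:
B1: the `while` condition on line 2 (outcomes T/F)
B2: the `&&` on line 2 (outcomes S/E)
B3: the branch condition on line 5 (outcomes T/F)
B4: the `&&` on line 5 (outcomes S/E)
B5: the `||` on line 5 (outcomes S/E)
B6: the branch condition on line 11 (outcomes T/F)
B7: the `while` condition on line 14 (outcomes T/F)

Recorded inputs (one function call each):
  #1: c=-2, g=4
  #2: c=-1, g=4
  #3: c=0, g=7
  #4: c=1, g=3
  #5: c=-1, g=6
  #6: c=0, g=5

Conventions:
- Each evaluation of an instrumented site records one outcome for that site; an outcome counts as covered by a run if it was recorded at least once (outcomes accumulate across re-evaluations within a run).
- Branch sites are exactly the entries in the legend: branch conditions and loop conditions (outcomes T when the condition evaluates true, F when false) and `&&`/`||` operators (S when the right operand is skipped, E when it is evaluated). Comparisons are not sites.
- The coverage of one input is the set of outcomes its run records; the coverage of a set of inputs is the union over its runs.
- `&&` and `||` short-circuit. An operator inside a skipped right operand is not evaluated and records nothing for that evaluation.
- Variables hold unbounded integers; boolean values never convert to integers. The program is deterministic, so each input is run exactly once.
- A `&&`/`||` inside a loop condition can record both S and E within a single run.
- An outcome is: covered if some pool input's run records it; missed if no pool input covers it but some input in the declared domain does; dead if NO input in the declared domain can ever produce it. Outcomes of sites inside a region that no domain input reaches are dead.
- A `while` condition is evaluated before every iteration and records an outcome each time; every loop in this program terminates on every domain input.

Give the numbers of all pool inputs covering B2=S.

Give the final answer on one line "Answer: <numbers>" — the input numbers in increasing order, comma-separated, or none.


input #1 (c=-2, g=4): misses B2=S
input #2 (c=-1, g=4): misses B2=S
input #3 (c=0, g=7): misses B2=S
input #4 (c=1, g=3): covers B2=S
input #5 (c=-1, g=6): misses B2=S
input #6 (c=0, g=5): misses B2=S
Answer: 4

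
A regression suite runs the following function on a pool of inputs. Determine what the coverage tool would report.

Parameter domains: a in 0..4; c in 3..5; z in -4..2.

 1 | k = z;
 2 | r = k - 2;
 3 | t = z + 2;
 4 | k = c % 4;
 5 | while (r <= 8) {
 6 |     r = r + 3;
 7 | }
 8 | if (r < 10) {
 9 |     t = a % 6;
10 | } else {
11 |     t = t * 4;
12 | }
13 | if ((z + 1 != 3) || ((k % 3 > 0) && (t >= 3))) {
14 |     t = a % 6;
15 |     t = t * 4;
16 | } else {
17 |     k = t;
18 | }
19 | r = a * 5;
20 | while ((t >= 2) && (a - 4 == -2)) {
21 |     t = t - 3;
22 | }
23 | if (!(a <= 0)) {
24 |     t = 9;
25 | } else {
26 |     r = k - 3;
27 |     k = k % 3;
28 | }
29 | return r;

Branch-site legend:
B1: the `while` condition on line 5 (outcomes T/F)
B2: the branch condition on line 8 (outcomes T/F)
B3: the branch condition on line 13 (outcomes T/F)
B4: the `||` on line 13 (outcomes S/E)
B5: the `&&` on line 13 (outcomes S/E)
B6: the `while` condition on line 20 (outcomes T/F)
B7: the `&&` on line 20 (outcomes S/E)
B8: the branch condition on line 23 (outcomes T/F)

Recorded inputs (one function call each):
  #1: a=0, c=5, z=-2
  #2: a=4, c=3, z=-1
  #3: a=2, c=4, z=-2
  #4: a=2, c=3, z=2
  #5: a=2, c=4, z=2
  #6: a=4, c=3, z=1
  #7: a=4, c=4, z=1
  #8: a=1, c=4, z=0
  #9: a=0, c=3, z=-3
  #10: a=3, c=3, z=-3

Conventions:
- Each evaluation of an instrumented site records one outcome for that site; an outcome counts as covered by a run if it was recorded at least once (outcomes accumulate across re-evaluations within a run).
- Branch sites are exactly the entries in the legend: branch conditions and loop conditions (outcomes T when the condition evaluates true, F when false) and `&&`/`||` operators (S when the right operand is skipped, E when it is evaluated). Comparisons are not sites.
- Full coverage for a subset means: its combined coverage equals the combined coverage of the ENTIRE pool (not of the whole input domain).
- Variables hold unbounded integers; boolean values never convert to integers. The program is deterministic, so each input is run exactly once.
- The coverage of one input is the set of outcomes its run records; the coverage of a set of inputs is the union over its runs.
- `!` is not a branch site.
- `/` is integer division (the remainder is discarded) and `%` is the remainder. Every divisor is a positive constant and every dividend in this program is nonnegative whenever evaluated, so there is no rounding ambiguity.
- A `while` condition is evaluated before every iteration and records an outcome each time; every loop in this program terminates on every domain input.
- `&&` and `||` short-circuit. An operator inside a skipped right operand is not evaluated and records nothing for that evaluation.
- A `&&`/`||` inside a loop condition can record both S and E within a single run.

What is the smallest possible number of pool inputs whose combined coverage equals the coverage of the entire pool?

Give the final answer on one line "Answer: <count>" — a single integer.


input #1 (a=0, c=5, z=-2): covers B1=T, B1=F, B2=F, B3=T, B4=S, B6=F, B7=S, B8=F
input #2 (a=4, c=3, z=-1): covers B1=T, B1=F, B2=T, B3=T, B4=S, B6=F, B7=E, B8=T
input #3 (a=2, c=4, z=-2): covers B1=T, B1=F, B2=F, B3=T, B4=S, B6=T, B6=F, B7=S, B7=E, B8=T
input #4 (a=2, c=3, z=2): covers B1=T, B1=F, B2=T, B3=F, B4=E, B5=S, B6=T, B6=F, B7=S, B7=E, B8=T
input #5 (a=2, c=4, z=2): covers B1=T, B1=F, B2=T, B3=F, B4=E, B5=S, B6=T, B6=F, B7=S, B7=E, B8=T
input #6 (a=4, c=3, z=1): covers B1=T, B1=F, B2=F, B3=T, B4=S, B6=F, B7=E, B8=T
input #7 (a=4, c=4, z=1): covers B1=T, B1=F, B2=F, B3=T, B4=S, B6=F, B7=E, B8=T
input #8 (a=1, c=4, z=0): covers B1=T, B1=F, B2=F, B3=T, B4=S, B6=F, B7=E, B8=T
input #9 (a=0, c=3, z=-3): covers B1=T, B1=F, B2=F, B3=T, B4=S, B6=F, B7=S, B8=F
input #10 (a=3, c=3, z=-3): covers B1=T, B1=F, B2=F, B3=T, B4=S, B6=F, B7=E, B8=T
the full pool covers 15 outcomes: B1=T, B1=F, B2=T, B2=F, B3=T, B3=F, B4=S, B4=E, B5=S, B6=T, B6=F, B7=S, B7=E, B8=T, B8=F
every size-1 subset falls short of the 15 outcomes (best: 11/15)
the canonical winner is {1, 4}: size 2, full 15-outcome coverage, earliest index list among size-2 covers
Answer: 2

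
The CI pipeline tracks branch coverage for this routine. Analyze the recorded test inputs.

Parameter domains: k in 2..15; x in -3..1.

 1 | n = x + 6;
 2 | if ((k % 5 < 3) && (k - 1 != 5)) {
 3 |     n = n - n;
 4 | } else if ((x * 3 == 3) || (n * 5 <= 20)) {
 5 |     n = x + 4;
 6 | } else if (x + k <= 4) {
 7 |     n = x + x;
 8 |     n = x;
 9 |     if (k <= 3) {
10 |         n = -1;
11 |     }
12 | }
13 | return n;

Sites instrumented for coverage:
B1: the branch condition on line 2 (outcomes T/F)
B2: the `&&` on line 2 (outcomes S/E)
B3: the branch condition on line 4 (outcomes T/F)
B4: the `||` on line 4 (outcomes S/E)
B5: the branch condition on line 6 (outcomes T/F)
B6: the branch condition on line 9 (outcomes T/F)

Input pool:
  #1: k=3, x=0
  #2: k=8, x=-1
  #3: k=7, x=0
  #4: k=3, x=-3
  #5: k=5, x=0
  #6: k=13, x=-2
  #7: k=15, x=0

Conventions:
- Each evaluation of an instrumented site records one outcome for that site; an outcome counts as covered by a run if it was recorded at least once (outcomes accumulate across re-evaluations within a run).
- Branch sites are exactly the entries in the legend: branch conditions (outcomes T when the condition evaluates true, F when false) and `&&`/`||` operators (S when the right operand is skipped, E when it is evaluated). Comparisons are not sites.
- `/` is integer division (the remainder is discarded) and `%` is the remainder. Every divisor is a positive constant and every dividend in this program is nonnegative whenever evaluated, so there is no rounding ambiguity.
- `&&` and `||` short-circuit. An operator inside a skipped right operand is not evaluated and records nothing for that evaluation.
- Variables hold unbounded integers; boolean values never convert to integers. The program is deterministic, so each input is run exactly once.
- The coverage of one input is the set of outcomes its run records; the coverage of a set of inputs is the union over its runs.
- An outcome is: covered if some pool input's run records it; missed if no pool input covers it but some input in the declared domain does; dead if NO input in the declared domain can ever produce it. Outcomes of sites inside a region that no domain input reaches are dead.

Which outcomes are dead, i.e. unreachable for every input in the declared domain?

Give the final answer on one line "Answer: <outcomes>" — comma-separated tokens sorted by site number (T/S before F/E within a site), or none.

exhaustive pass over the 70-input domain:
  reachable outcomes have witnesses, e.g. B1=T (e.g. k=2, x=-3), B1=F (e.g. k=3, x=-3), B2=S (e.g. k=3, x=-3), B2=E (e.g. k=2, x=-3)

Answer: none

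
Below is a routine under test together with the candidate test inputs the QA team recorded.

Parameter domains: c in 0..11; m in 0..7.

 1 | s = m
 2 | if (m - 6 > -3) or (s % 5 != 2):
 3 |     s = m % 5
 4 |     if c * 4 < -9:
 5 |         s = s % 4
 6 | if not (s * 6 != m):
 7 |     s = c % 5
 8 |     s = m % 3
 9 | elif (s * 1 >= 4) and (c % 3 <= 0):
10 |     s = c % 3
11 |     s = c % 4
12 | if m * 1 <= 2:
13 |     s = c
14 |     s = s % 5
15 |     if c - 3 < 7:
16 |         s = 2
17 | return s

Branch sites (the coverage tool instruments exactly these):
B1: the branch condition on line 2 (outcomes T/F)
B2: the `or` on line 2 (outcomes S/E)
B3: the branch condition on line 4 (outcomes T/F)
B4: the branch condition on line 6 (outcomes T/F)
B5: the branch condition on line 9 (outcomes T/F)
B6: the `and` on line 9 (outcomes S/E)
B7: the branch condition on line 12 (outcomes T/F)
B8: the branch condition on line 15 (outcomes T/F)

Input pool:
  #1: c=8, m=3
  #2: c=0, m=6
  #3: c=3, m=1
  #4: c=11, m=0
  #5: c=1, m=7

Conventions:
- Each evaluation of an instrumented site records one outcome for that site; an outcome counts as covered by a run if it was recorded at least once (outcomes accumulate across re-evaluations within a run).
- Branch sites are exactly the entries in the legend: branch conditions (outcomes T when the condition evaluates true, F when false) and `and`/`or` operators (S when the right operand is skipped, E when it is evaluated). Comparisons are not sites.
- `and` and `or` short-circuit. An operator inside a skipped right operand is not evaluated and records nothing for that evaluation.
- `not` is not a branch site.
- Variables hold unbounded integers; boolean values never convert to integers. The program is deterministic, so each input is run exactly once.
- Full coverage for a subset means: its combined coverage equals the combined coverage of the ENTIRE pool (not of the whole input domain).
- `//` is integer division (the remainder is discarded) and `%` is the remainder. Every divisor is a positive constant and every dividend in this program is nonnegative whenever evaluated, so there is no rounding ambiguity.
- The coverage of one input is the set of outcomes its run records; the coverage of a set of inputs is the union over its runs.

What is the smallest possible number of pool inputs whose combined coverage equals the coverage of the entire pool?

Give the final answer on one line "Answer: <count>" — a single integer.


run #1 (c=8, m=3) runs B2->E, B1->T, B3->F, B4->F, B6->S, B5->F, B7->F; records B1=T, B2=E, B3=F, B4=F, B5=F, B6=S, B7=F
run #2 (c=0, m=6) runs B2->S, B1->T, B3->F, B4->T, B7->F; records B1=T, B2=S, B3=F, B4=T, B7=F
run #3 (c=3, m=1) runs B2->E, B1->T, B3->F, B4->F, B6->S, B5->F, B7->T, B8->T; records B1=T, B2=E, B3=F, B4=F, B5=F, B6=S, B7=T, B8=T
run #4 (c=11, m=0) runs B2->E, B1->T, B3->F, B4->T, B7->T, B8->F; records B1=T, B2=E, B3=F, B4=T, B7=T, B8=F
run #5 (c=1, m=7) runs B2->S, B1->T, B3->F, B4->F, B6->S, B5->F, B7->F; records B1=T, B2=S, B3=F, B4=F, B5=F, B6=S, B7=F
the full pool covers 12 outcomes: B1=T, B2=S, B2=E, B3=F, B4=T, B4=F, B5=F, B6=S, B7=T, B7=F, B8=T, B8=F
no size-1 subset reaches all 12 outcomes (best union: 8/12)
no size-2 subset reaches all 12 outcomes (best union: 11/12)
inputs {2, 3, 4} (size 3) cover everything; no size-3 subset with a lexicographically smaller index list covers all 12
Answer: 3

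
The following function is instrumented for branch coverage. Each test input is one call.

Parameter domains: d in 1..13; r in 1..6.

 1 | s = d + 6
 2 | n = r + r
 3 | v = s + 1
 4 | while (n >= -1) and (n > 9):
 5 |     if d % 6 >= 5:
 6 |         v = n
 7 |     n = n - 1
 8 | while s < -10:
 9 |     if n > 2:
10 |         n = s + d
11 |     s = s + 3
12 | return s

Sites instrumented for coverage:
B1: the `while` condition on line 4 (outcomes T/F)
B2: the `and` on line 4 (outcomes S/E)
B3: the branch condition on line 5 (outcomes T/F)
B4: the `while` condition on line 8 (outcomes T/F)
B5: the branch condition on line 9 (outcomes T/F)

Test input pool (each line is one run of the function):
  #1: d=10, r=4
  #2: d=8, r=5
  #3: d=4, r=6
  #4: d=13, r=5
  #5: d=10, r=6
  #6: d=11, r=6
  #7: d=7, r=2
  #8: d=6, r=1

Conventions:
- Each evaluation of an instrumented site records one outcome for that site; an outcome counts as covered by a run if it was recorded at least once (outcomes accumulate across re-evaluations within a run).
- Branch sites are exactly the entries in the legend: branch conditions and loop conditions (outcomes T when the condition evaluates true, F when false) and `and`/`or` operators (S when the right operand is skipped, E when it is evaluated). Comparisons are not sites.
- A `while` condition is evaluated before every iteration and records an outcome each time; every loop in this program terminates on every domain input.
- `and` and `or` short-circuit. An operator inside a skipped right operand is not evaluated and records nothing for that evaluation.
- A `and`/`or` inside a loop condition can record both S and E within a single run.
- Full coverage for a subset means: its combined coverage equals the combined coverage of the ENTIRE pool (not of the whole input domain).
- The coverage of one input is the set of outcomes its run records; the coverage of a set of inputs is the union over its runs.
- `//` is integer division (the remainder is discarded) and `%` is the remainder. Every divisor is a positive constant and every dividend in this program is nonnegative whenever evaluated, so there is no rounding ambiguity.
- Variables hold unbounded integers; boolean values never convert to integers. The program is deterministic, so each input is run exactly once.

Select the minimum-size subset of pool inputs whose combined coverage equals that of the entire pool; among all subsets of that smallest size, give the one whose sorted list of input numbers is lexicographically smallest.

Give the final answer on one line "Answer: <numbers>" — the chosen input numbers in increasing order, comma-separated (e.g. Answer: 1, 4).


input #1 (d=10, r=4): events B2->E, B1->F, B4->F; covers B1=F, B2=E, B4=F
input #2 (d=8, r=5): events B2->E, B1->T, B3->F, B2->E, B1->F, B4->F; covers B1=T, B1=F, B2=E, B3=F, B4=F
input #3 (d=4, r=6): events B2->E, B1->T, B3->F, B2->E, B1->T, B3->F, B2->E, B1->T, B3->F, B2->E, B1->F, B4->F; covers B1=T, B1=F, B2=E, B3=F, B4=F
input #4 (d=13, r=5): events B2->E, B1->T, B3->F, B2->E, B1->F, B4->F; covers B1=T, B1=F, B2=E, B3=F, B4=F
input #5 (d=10, r=6): events B2->E, B1->T, B3->F, B2->E, B1->T, B3->F, B2->E, B1->T, B3->F, B2->E, B1->F, B4->F; covers B1=T, B1=F, B2=E, B3=F, B4=F
input #6 (d=11, r=6): events B2->E, B1->T, B3->T, B2->E, B1->T, B3->T, B2->E, B1->T, B3->T, B2->E, B1->F, B4->F; covers B1=T, B1=F, B2=E, B3=T, B4=F
input #7 (d=7, r=2): events B2->E, B1->F, B4->F; covers B1=F, B2=E, B4=F
input #8 (d=6, r=1): events B2->E, B1->F, B4->F; covers B1=F, B2=E, B4=F
together the pool reaches 6 outcomes: B1=T, B1=F, B2=E, B3=T, B3=F, B4=F
every size-1 subset falls short of the 6 outcomes (best: 5/6)
at size 2, {2, 6} reaches all 6 outcomes; every lexicographically earlier size-2 subset fails
Answer: 2, 6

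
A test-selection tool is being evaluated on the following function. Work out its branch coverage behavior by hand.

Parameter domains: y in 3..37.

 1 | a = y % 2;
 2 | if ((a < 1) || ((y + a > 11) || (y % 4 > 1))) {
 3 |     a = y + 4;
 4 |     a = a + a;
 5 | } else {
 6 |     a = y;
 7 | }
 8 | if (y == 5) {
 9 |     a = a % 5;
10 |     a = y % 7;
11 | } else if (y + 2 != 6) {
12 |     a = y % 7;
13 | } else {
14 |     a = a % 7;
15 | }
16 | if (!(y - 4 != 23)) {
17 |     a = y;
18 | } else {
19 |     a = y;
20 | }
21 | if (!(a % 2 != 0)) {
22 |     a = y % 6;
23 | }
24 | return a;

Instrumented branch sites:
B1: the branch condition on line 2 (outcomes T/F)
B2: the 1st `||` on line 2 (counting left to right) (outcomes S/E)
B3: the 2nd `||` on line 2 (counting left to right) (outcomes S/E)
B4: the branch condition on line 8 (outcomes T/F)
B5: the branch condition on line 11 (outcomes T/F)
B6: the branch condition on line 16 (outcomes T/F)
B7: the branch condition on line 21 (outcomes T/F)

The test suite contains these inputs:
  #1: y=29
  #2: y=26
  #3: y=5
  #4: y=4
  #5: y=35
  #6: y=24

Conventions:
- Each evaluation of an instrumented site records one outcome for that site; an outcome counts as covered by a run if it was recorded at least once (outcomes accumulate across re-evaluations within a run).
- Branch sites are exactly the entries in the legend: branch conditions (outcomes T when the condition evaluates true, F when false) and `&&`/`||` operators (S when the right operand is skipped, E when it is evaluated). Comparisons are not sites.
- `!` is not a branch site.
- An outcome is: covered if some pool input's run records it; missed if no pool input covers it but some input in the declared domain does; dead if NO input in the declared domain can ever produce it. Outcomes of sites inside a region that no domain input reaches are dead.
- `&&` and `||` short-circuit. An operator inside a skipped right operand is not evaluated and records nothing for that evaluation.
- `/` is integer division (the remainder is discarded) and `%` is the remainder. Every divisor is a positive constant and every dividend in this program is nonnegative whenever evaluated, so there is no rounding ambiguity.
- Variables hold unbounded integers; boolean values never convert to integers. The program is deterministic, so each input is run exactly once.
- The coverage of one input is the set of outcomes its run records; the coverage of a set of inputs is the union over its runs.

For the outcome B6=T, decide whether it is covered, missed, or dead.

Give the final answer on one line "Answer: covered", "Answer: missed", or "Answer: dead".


no pool input records B6=T
but domain input (y=27) does record it -> reachable, so missed
Answer: missed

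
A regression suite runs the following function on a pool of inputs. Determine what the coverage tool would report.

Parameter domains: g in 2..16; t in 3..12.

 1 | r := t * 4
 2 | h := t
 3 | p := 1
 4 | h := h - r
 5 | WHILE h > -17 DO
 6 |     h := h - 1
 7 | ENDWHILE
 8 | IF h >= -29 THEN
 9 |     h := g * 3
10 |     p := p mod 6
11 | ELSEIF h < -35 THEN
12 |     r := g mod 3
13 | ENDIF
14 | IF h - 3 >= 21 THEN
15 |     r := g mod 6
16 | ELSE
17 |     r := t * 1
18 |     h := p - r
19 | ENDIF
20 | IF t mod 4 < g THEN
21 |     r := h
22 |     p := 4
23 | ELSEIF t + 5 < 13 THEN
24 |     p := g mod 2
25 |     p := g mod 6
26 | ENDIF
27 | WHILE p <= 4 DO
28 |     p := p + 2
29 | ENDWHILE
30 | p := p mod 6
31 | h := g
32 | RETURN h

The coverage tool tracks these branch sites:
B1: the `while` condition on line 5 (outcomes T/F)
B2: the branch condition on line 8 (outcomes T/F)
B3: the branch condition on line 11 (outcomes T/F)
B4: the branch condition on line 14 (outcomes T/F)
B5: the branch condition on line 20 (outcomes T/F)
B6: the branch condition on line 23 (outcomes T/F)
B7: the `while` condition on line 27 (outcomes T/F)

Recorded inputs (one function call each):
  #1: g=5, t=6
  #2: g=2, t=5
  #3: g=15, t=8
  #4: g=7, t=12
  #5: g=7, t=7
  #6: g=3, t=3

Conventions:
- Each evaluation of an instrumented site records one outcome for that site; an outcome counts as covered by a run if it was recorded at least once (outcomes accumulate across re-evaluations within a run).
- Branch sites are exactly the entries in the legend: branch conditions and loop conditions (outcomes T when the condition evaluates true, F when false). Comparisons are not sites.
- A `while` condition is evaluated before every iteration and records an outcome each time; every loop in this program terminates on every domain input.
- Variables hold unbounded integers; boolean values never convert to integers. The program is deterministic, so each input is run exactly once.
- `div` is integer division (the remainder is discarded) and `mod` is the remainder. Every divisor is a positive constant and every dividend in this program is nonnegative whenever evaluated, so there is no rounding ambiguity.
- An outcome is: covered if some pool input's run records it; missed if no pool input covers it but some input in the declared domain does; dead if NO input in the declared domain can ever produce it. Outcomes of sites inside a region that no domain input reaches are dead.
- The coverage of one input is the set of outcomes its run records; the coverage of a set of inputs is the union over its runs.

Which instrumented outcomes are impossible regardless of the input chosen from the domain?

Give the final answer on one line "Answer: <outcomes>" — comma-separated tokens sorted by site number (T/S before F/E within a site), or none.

exhaustive pass over the 150-input domain:
  reachable outcomes have witnesses, e.g. B1=T (e.g. g=2, t=3), B1=F (e.g. g=2, t=3), B2=T (e.g. g=2, t=3), B2=F (e.g. g=2, t=10)

Answer: none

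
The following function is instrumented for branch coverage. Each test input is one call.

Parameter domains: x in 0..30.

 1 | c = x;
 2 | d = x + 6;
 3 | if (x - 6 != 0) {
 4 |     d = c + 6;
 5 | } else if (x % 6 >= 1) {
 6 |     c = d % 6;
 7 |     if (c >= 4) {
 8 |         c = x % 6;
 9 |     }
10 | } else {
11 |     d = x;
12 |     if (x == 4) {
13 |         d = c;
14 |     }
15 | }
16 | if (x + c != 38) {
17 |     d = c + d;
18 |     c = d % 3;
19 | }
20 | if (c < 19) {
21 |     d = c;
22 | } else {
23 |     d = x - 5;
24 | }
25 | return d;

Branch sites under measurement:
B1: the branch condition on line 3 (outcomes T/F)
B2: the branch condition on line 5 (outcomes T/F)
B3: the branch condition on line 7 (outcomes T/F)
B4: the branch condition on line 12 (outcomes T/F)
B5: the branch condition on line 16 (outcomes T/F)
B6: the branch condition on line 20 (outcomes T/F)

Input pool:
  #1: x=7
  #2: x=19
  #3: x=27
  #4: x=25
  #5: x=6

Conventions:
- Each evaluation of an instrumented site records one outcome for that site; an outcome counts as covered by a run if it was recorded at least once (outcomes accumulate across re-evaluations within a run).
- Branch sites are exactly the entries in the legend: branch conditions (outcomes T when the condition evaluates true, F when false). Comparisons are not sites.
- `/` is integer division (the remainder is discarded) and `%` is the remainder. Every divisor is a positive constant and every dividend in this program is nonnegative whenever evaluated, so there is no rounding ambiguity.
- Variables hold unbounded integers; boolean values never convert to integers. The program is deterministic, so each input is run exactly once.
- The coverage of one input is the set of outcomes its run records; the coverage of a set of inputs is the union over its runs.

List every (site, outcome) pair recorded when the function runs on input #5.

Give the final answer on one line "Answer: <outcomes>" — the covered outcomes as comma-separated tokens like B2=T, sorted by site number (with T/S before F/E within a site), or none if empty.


Tracing the run of input #5 (x=6):
  B1->F, B2->F, B4->F, B5->T, B6->T
collecting distinct outcomes: B1=F, B2=F, B4=F, B5=T, B6=T
Answer: B1=F, B2=F, B4=F, B5=T, B6=T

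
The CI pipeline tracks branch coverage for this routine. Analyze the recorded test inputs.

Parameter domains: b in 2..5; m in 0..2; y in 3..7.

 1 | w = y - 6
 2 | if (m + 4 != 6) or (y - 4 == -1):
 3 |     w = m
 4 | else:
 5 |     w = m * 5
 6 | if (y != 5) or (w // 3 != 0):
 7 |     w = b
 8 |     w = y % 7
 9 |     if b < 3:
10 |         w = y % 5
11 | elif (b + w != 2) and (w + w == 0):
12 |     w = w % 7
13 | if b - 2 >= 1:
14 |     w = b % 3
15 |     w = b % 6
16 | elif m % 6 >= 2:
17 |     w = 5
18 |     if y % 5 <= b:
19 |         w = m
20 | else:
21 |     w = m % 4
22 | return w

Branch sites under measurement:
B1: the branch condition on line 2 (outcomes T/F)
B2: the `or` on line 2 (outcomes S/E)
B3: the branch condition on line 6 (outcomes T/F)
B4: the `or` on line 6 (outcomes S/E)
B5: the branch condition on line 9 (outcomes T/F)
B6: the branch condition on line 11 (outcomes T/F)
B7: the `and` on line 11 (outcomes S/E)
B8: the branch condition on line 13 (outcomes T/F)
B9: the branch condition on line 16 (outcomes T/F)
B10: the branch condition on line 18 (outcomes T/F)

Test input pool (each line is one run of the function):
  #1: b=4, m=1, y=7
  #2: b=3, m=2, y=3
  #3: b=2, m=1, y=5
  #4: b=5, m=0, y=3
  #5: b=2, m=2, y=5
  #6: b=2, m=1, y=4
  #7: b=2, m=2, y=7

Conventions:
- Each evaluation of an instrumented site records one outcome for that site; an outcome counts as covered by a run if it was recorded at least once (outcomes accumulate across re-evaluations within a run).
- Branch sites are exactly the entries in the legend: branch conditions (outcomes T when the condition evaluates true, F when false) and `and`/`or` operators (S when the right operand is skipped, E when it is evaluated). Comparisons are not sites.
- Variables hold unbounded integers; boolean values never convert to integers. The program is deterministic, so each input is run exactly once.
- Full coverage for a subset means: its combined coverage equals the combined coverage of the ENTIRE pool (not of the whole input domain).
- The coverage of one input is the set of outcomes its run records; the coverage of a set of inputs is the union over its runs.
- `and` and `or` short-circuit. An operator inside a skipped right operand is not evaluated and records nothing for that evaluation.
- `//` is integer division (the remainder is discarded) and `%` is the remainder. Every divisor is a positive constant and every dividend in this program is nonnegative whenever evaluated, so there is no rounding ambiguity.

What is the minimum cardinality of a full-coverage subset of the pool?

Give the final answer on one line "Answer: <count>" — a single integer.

test 1 (b=4, m=1, y=7) fires B2->S, B1->T, B4->S, B3->T, B5->F, B8->T; hits B1=T, B2=S, B3=T, B4=S, B5=F, B8=T
test 2 (b=3, m=2, y=3) fires B2->E, B1->T, B4->S, B3->T, B5->F, B8->T; hits B1=T, B2=E, B3=T, B4=S, B5=F, B8=T
test 3 (b=2, m=1, y=5) fires B2->S, B1->T, B4->E, B3->F, B7->E, B6->F, B8->F, B9->F; hits B1=T, B2=S, B3=F, B4=E, B6=F, B7=E, B8=F, B9=F
test 4 (b=5, m=0, y=3) fires B2->S, B1->T, B4->S, B3->T, B5->F, B8->T; hits B1=T, B2=S, B3=T, B4=S, B5=F, B8=T
test 5 (b=2, m=2, y=5) fires B2->E, B1->F, B4->E, B3->T, B5->T, B8->F, B9->T, B10->T; hits B1=F, B2=E, B3=T, B4=E, B5=T, B8=F, B9=T, B10=T
test 6 (b=2, m=1, y=4) fires B2->S, B1->T, B4->S, B3->T, B5->T, B8->F, B9->F; hits B1=T, B2=S, B3=T, B4=S, B5=T, B8=F, B9=F
test 7 (b=2, m=2, y=7) fires B2->E, B1->F, B4->S, B3->T, B5->T, B8->F, B9->T, B10->T; hits B1=F, B2=E, B3=T, B4=S, B5=T, B8=F, B9=T, B10=T
pool-wide coverage (17 outcomes): B1=T, B1=F, B2=S, B2=E, B3=T, B3=F, B4=S, B4=E, B5=T, B5=F, B6=F, B7=E, B8=T, B8=F, B9=T, B9=F, B10=T
every size-1 subset falls short of the 17 outcomes (best: 8/17)
every size-2 subset falls short of the 17 outcomes (best: 15/17)
the canonical winner is {1, 3, 5}: size 3, full 17-outcome coverage, earliest index list among size-3 covers

Answer: 3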